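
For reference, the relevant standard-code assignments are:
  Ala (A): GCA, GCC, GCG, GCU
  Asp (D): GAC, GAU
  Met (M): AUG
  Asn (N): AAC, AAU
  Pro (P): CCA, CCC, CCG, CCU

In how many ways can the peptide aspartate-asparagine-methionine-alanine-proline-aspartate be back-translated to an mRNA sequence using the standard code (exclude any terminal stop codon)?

Asp: 2 codons.
Asn: 2 codons.
Met: 1 codon.
Ala: 4 codons.
Pro: 4 codons.
Asp: 2 codons.
2 × 2 × 1 × 4 × 4 × 2 = 128.

128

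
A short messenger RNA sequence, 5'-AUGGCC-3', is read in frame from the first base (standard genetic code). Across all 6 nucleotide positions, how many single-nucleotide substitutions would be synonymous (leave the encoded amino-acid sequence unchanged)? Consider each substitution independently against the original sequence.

Codon 1 (AUG, Met): 0 synonymous substitutions.
Codon 2 (GCC, Ala): 3 synonymous substitutions.
Total: 0 + 3 = 3.

3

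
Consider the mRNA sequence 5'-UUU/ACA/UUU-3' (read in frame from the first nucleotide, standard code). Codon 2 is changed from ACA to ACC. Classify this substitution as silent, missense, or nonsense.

silent

Position 6 falls in codon 2: ACA → Thr.
After the substitution the codon is ACC → Thr.
Both encode Thr, so the change is synonymous.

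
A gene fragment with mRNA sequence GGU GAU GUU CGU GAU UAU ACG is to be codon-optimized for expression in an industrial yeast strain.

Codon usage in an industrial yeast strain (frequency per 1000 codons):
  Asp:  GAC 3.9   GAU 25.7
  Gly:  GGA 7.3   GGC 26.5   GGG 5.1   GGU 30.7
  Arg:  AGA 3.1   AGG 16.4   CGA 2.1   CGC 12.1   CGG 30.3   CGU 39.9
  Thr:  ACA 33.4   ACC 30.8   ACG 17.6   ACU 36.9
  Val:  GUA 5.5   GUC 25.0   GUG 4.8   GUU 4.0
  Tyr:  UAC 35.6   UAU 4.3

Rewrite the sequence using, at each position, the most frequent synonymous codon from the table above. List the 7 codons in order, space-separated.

GGU GAU GUC CGU GAU UAC ACU

Codon 1 (Gly): best is GGU at 30.7.
Codon 2 (Asp): best is GAU at 25.7.
Codon 3 (Val): best is GUC at 25.0.
Codon 4 (Arg): best is CGU at 39.9.
Codon 5 (Asp): best is GAU at 25.7.
Codon 6 (Tyr): best is UAC at 35.6.
Codon 7 (Thr): best is ACU at 36.9.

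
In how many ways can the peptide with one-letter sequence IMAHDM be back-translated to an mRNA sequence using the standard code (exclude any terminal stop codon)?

Ile: 3 codons.
Met: 1 codon.
Ala: 4 codons.
His: 2 codons.
Asp: 2 codons.
Met: 1 codon.
3 × 1 × 4 × 2 × 2 × 1 = 48.

48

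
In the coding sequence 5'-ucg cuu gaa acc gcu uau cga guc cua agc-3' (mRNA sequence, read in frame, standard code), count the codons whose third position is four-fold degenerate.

7

Codon 1 UCG (Ser): third position 4-fold.
Codon 2 CUU (Leu): third position 4-fold.
Codon 3 GAA (Glu): third position 2-fold.
Codon 4 ACC (Thr): third position 4-fold.
Codon 5 GCU (Ala): third position 4-fold.
Codon 6 UAU (Tyr): third position 2-fold.
Codon 7 CGA (Arg): third position 4-fold.
Codon 8 GUC (Val): third position 4-fold.
Codon 9 CUA (Leu): third position 4-fold.
Codon 10 AGC (Ser): third position 2-fold.
Four-fold degenerate third positions: 7.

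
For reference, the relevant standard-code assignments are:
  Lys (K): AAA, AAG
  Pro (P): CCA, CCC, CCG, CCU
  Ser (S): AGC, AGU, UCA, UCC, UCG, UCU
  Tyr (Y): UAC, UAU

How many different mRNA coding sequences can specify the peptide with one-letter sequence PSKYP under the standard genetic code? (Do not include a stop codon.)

384

Pro: 4 codons.
Ser: 6 codons.
Lys: 2 codons.
Tyr: 2 codons.
Pro: 4 codons.
4 × 6 × 2 × 2 × 4 = 384.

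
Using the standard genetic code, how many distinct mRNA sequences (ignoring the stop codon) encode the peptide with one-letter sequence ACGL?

192

Ala: 4 codons.
Cys: 2 codons.
Gly: 4 codons.
Leu: 6 codons.
4 × 2 × 4 × 6 = 192.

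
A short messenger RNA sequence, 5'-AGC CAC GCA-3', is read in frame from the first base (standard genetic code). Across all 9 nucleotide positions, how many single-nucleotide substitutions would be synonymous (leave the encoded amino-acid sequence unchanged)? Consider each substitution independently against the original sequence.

5

Codon 1 (AGC, Ser): 1 synonymous substitution.
Codon 2 (CAC, His): 1 synonymous substitution.
Codon 3 (GCA, Ala): 3 synonymous substitutions.
Total: 1 + 1 + 3 = 5.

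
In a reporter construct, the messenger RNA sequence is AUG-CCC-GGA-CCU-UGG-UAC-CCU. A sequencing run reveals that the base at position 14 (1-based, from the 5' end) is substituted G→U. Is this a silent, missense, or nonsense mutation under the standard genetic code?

Position 14 falls in codon 5: UGG → Trp.
After the substitution the codon is UUG → Leu.
Trp ≠ Leu, so this is a missense mutation.

missense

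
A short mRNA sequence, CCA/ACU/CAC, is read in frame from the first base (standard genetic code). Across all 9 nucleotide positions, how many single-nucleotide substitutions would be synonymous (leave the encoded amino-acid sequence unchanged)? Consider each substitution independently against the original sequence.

7

Codon 1 (CCA, Pro): 3 synonymous substitutions.
Codon 2 (ACU, Thr): 3 synonymous substitutions.
Codon 3 (CAC, His): 1 synonymous substitution.
Total: 3 + 3 + 1 = 7.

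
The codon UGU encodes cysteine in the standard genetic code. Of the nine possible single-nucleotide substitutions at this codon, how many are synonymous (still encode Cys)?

Position 1: none → 0 synonymous.
Position 2: none → 0 synonymous.
Position 3: UGC → 1 synonymous.
Total: 0 + 0 + 1 = 1.

1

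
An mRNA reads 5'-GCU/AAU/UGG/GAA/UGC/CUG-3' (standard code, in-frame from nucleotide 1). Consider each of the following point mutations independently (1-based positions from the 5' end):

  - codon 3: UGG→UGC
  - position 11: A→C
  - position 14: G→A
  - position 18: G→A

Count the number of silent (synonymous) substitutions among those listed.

1

Codon 3: UGG (Trp) → UGC (Cys) — missense.
Codon 4: GAA (Glu) → GCA (Ala) — missense.
Codon 5: UGC (Cys) → UAC (Tyr) — missense.
Codon 6: CUG (Leu) → CUA (Leu) — synonymous.
Synonymous: 1 of 4.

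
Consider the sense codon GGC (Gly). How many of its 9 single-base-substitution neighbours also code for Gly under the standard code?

3

Position 1: none → 0 synonymous.
Position 2: none → 0 synonymous.
Position 3: GGU, GGA, GGG → 3 synonymous.
Total: 0 + 0 + 3 = 3.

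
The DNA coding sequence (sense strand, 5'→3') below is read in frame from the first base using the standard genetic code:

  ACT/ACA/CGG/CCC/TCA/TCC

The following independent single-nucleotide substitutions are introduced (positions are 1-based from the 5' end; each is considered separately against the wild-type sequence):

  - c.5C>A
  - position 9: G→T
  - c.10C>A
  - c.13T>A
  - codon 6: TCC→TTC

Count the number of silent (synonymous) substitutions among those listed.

1

Codon 2: ACA (Thr) → AAA (Lys) — missense.
Codon 3: CGG (Arg) → CGT (Arg) — synonymous.
Codon 4: CCC (Pro) → ACC (Thr) — missense.
Codon 5: TCA (Ser) → ACA (Thr) — missense.
Codon 6: TCC (Ser) → TTC (Phe) — missense.
Synonymous: 1 of 5.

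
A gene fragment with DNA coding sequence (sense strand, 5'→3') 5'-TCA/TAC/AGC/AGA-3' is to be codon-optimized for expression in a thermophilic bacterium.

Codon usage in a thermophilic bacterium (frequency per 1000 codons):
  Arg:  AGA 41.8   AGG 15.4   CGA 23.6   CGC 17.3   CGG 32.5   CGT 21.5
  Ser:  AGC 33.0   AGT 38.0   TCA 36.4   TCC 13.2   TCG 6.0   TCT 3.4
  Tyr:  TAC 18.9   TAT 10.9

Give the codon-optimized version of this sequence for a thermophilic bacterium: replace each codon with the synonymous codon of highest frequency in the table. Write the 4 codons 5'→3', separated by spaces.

AGT TAC AGT AGA

Codon 1 (Ser): best is AGT at 38.0.
Codon 2 (Tyr): best is TAC at 18.9.
Codon 3 (Ser): best is AGT at 38.0.
Codon 4 (Arg): best is AGA at 41.8.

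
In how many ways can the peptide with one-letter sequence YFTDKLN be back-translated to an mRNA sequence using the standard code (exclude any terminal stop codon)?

Tyr: 2 codons.
Phe: 2 codons.
Thr: 4 codons.
Asp: 2 codons.
Lys: 2 codons.
Leu: 6 codons.
Asn: 2 codons.
2 × 2 × 4 × 2 × 2 × 6 × 2 = 768.

768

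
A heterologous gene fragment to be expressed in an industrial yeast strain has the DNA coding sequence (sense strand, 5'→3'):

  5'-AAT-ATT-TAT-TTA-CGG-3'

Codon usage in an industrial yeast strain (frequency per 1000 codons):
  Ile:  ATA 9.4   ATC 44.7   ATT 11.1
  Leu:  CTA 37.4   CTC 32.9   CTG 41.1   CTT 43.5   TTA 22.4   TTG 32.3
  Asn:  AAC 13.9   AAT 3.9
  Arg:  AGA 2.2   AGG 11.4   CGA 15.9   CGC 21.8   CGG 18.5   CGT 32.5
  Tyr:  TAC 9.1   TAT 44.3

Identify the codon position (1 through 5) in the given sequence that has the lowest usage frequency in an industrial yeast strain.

Codon 1 AAT (Asn): 3.9 per 1000.
Codon 2 ATT (Ile): 11.1 per 1000.
Codon 3 TAT (Tyr): 44.3 per 1000.
Codon 4 TTA (Leu): 22.4 per 1000.
Codon 5 CGG (Arg): 18.5 per 1000.
Lowest frequency is 3.9 at codon 1.

1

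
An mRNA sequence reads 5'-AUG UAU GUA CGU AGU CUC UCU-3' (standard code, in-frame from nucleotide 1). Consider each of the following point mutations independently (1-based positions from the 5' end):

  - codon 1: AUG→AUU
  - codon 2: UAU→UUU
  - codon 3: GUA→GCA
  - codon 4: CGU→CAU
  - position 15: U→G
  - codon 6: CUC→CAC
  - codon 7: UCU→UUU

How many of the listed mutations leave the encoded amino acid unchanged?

0

Codon 1: AUG (Met) → AUU (Ile) — missense.
Codon 2: UAU (Tyr) → UUU (Phe) — missense.
Codon 3: GUA (Val) → GCA (Ala) — missense.
Codon 4: CGU (Arg) → CAU (His) — missense.
Codon 5: AGU (Ser) → AGG (Arg) — missense.
Codon 6: CUC (Leu) → CAC (His) — missense.
Codon 7: UCU (Ser) → UUU (Phe) — missense.
Synonymous: 0 of 7.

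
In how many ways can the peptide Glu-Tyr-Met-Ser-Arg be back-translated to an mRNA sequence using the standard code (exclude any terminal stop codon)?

144

Glu: 2 codons.
Tyr: 2 codons.
Met: 1 codon.
Ser: 6 codons.
Arg: 6 codons.
2 × 2 × 1 × 6 × 6 = 144.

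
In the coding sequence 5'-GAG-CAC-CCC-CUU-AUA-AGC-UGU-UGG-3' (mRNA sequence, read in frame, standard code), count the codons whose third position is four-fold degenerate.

2

Codon 1 GAG (Glu): third position 2-fold.
Codon 2 CAC (His): third position 2-fold.
Codon 3 CCC (Pro): third position 4-fold.
Codon 4 CUU (Leu): third position 4-fold.
Codon 5 AUA (Ile): third position 3-fold.
Codon 6 AGC (Ser): third position 2-fold.
Codon 7 UGU (Cys): third position 2-fold.
Codon 8 UGG (Trp): third position 1-fold.
Four-fold degenerate third positions: 2.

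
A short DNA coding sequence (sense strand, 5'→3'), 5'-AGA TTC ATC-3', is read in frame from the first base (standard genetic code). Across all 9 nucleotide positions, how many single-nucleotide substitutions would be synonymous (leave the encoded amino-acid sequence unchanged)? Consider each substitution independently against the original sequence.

Codon 1 (AGA, Arg): 2 synonymous substitutions.
Codon 2 (TTC, Phe): 1 synonymous substitution.
Codon 3 (ATC, Ile): 2 synonymous substitutions.
Total: 2 + 1 + 2 = 5.

5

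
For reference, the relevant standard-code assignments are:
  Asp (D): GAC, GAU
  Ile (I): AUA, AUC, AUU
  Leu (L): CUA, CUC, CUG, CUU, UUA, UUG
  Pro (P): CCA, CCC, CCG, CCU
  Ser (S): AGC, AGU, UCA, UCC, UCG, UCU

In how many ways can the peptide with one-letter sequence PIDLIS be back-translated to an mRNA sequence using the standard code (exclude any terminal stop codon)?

2592

Pro: 4 codons.
Ile: 3 codons.
Asp: 2 codons.
Leu: 6 codons.
Ile: 3 codons.
Ser: 6 codons.
4 × 3 × 2 × 6 × 3 × 6 = 2592.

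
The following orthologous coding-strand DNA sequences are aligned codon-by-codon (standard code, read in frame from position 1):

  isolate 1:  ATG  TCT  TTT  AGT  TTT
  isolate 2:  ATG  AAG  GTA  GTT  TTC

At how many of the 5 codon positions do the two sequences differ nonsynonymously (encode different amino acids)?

3

Codon 1: ATG Met / ATG Met — identical.
Codon 2: TCT Ser / AAG Lys — nonsynonymous.
Codon 3: TTT Phe / GTA Val — nonsynonymous.
Codon 4: AGT Ser / GTT Val — nonsynonymous.
Codon 5: TTT Phe / TTC Phe — synonymous.
Nonsynonymous differences: 3.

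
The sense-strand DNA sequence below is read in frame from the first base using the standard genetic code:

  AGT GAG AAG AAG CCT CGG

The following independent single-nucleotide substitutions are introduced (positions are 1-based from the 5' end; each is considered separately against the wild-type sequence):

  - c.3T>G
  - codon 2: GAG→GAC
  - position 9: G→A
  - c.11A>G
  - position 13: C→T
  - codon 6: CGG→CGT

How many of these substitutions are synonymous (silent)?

Codon 1: AGT (Ser) → AGG (Arg) — missense.
Codon 2: GAG (Glu) → GAC (Asp) — missense.
Codon 3: AAG (Lys) → AAA (Lys) — synonymous.
Codon 4: AAG (Lys) → AGG (Arg) — missense.
Codon 5: CCT (Pro) → TCT (Ser) — missense.
Codon 6: CGG (Arg) → CGT (Arg) — synonymous.
Synonymous: 2 of 6.

2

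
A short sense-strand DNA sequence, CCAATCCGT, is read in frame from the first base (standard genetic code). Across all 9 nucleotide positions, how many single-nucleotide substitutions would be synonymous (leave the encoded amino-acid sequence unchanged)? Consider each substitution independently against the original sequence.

8

Codon 1 (CCA, Pro): 3 synonymous substitutions.
Codon 2 (ATC, Ile): 2 synonymous substitutions.
Codon 3 (CGT, Arg): 3 synonymous substitutions.
Total: 3 + 2 + 3 = 8.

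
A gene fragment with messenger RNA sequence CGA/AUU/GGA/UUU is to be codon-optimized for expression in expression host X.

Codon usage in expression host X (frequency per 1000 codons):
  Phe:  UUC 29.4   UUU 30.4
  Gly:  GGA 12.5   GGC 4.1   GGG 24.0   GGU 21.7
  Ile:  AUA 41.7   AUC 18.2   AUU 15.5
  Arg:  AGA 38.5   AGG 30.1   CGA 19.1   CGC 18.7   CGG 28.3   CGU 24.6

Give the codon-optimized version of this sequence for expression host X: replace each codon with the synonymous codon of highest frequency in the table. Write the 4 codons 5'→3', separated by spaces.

Codon 1 (Arg): best is AGA at 38.5.
Codon 2 (Ile): best is AUA at 41.7.
Codon 3 (Gly): best is GGG at 24.0.
Codon 4 (Phe): best is UUU at 30.4.

AGA AUA GGG UUU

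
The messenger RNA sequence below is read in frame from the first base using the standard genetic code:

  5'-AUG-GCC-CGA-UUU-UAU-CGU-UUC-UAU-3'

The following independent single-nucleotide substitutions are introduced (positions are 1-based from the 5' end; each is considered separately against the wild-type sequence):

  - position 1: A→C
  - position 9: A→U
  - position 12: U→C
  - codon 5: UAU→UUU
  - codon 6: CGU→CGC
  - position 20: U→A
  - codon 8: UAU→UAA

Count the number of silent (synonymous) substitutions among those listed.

Codon 1: AUG (Met) → CUG (Leu) — missense.
Codon 3: CGA (Arg) → CGU (Arg) — synonymous.
Codon 4: UUU (Phe) → UUC (Phe) — synonymous.
Codon 5: UAU (Tyr) → UUU (Phe) — missense.
Codon 6: CGU (Arg) → CGC (Arg) — synonymous.
Codon 7: UUC (Phe) → UAC (Tyr) — missense.
Codon 8: UAU (Tyr) → UAA (Stop) — nonsense.
Synonymous: 3 of 7.

3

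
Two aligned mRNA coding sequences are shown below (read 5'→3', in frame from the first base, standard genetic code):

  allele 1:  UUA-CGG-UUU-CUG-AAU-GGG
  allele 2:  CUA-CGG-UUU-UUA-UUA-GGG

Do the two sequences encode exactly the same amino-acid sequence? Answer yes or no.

Codon 1: UUA Leu / CUA Leu — synonymous.
Codon 2: CGG Arg / CGG Arg — identical.
Codon 3: UUU Phe / UUU Phe — identical.
Codon 4: CUG Leu / UUA Leu — synonymous.
Codon 5: AAU Asn / UUA Leu — nonsynonymous.
Codon 6: GGG Gly / GGG Gly — identical.
Nonsynonymous differences: 1 → different protein.

no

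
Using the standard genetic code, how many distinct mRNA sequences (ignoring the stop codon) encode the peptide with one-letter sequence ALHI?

144

Ala: 4 codons.
Leu: 6 codons.
His: 2 codons.
Ile: 3 codons.
4 × 6 × 2 × 3 = 144.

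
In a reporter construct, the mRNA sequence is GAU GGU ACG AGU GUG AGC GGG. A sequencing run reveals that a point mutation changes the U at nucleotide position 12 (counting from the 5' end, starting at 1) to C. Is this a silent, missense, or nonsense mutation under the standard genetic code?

silent

Position 12 falls in codon 4: AGU → Ser.
After the substitution the codon is AGC → Ser.
Both encode Ser, so the change is synonymous.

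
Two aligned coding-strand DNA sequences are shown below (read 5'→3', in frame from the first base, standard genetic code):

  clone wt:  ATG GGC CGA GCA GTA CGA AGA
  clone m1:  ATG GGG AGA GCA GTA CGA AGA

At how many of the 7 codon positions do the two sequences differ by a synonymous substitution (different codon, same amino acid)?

2

Codon 1: ATG Met / ATG Met — identical.
Codon 2: GGC Gly / GGG Gly — synonymous.
Codon 3: CGA Arg / AGA Arg — synonymous.
Codon 4: GCA Ala / GCA Ala — identical.
Codon 5: GTA Val / GTA Val — identical.
Codon 6: CGA Arg / CGA Arg — identical.
Codon 7: AGA Arg / AGA Arg — identical.
Synonymous differences: 2.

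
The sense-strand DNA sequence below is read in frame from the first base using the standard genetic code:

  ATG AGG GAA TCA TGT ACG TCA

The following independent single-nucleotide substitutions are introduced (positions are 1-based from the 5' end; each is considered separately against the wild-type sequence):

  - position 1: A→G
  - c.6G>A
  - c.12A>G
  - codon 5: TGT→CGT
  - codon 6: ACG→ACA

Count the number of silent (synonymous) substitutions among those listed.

3

Codon 1: ATG (Met) → GTG (Val) — missense.
Codon 2: AGG (Arg) → AGA (Arg) — synonymous.
Codon 4: TCA (Ser) → TCG (Ser) — synonymous.
Codon 5: TGT (Cys) → CGT (Arg) — missense.
Codon 6: ACG (Thr) → ACA (Thr) — synonymous.
Synonymous: 3 of 5.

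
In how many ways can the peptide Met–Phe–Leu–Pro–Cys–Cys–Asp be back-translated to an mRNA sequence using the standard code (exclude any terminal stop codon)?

Met: 1 codon.
Phe: 2 codons.
Leu: 6 codons.
Pro: 4 codons.
Cys: 2 codons.
Cys: 2 codons.
Asp: 2 codons.
1 × 2 × 6 × 4 × 2 × 2 × 2 = 384.

384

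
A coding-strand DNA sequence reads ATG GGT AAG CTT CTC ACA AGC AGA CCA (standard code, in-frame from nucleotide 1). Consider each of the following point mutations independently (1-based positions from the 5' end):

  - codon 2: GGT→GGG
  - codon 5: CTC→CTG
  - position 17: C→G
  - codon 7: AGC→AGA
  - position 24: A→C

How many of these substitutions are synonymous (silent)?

2

Codon 2: GGT (Gly) → GGG (Gly) — synonymous.
Codon 5: CTC (Leu) → CTG (Leu) — synonymous.
Codon 6: ACA (Thr) → AGA (Arg) — missense.
Codon 7: AGC (Ser) → AGA (Arg) — missense.
Codon 8: AGA (Arg) → AGC (Ser) — missense.
Synonymous: 2 of 5.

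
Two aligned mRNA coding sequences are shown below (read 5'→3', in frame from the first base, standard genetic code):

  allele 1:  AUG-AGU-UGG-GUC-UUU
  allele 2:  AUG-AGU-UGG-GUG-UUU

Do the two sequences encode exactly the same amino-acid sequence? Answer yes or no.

yes

Codon 1: AUG Met / AUG Met — identical.
Codon 2: AGU Ser / AGU Ser — identical.
Codon 3: UGG Trp / UGG Trp — identical.
Codon 4: GUC Val / GUG Val — synonymous.
Codon 5: UUU Phe / UUU Phe — identical.
Nonsynonymous differences: 0 → same protein.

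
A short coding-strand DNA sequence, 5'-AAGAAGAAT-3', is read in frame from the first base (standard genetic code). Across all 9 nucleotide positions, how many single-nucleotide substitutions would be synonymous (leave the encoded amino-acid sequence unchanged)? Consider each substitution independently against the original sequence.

3

Codon 1 (AAG, Lys): 1 synonymous substitution.
Codon 2 (AAG, Lys): 1 synonymous substitution.
Codon 3 (AAT, Asn): 1 synonymous substitution.
Total: 1 + 1 + 1 = 3.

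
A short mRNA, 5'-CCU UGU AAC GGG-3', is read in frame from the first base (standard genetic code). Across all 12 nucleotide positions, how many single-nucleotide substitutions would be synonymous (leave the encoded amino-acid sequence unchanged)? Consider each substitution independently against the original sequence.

8

Codon 1 (CCU, Pro): 3 synonymous substitutions.
Codon 2 (UGU, Cys): 1 synonymous substitution.
Codon 3 (AAC, Asn): 1 synonymous substitution.
Codon 4 (GGG, Gly): 3 synonymous substitutions.
Total: 3 + 1 + 1 + 3 = 8.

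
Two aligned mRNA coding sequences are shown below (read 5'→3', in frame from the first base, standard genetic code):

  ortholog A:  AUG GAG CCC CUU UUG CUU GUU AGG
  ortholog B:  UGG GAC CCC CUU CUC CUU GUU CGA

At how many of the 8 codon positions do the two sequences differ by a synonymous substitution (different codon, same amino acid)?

2

Codon 1: AUG Met / UGG Trp — nonsynonymous.
Codon 2: GAG Glu / GAC Asp — nonsynonymous.
Codon 3: CCC Pro / CCC Pro — identical.
Codon 4: CUU Leu / CUU Leu — identical.
Codon 5: UUG Leu / CUC Leu — synonymous.
Codon 6: CUU Leu / CUU Leu — identical.
Codon 7: GUU Val / GUU Val — identical.
Codon 8: AGG Arg / CGA Arg — synonymous.
Synonymous differences: 2.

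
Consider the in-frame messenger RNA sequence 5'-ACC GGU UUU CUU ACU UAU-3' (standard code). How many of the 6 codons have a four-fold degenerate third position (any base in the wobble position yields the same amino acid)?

Codon 1 ACC (Thr): third position 4-fold.
Codon 2 GGU (Gly): third position 4-fold.
Codon 3 UUU (Phe): third position 2-fold.
Codon 4 CUU (Leu): third position 4-fold.
Codon 5 ACU (Thr): third position 4-fold.
Codon 6 UAU (Tyr): third position 2-fold.
Four-fold degenerate third positions: 4.

4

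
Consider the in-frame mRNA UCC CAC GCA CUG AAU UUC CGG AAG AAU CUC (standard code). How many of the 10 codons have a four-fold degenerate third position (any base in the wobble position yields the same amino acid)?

5

Codon 1 UCC (Ser): third position 4-fold.
Codon 2 CAC (His): third position 2-fold.
Codon 3 GCA (Ala): third position 4-fold.
Codon 4 CUG (Leu): third position 4-fold.
Codon 5 AAU (Asn): third position 2-fold.
Codon 6 UUC (Phe): third position 2-fold.
Codon 7 CGG (Arg): third position 4-fold.
Codon 8 AAG (Lys): third position 2-fold.
Codon 9 AAU (Asn): third position 2-fold.
Codon 10 CUC (Leu): third position 4-fold.
Four-fold degenerate third positions: 5.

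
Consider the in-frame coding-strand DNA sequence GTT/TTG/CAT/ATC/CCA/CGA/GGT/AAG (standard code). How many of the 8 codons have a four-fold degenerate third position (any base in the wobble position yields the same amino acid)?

Codon 1 GTT (Val): third position 4-fold.
Codon 2 TTG (Leu): third position 2-fold.
Codon 3 CAT (His): third position 2-fold.
Codon 4 ATC (Ile): third position 3-fold.
Codon 5 CCA (Pro): third position 4-fold.
Codon 6 CGA (Arg): third position 4-fold.
Codon 7 GGT (Gly): third position 4-fold.
Codon 8 AAG (Lys): third position 2-fold.
Four-fold degenerate third positions: 4.

4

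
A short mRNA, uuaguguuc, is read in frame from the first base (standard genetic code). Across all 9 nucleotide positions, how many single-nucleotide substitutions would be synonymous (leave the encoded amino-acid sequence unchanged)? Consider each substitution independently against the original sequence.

Codon 1 (UUA, Leu): 2 synonymous substitutions.
Codon 2 (GUG, Val): 3 synonymous substitutions.
Codon 3 (UUC, Phe): 1 synonymous substitution.
Total: 2 + 3 + 1 = 6.

6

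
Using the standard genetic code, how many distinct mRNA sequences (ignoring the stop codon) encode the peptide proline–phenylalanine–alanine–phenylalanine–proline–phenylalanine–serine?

Pro: 4 codons.
Phe: 2 codons.
Ala: 4 codons.
Phe: 2 codons.
Pro: 4 codons.
Phe: 2 codons.
Ser: 6 codons.
4 × 2 × 4 × 2 × 4 × 2 × 6 = 3072.

3072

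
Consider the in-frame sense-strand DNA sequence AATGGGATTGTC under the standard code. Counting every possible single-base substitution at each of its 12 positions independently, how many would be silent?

9

Codon 1 (AAT, Asn): 1 synonymous substitution.
Codon 2 (GGG, Gly): 3 synonymous substitutions.
Codon 3 (ATT, Ile): 2 synonymous substitutions.
Codon 4 (GTC, Val): 3 synonymous substitutions.
Total: 1 + 3 + 2 + 3 = 9.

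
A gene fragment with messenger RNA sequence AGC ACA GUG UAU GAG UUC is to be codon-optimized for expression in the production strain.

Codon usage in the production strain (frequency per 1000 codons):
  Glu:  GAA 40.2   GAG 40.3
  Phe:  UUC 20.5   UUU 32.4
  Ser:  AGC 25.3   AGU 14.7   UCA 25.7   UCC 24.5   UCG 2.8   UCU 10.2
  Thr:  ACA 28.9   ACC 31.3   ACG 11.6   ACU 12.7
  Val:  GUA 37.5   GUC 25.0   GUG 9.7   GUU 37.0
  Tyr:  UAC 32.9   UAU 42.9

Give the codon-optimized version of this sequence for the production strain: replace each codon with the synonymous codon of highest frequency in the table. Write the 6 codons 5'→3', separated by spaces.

Codon 1 (Ser): best is UCA at 25.7.
Codon 2 (Thr): best is ACC at 31.3.
Codon 3 (Val): best is GUA at 37.5.
Codon 4 (Tyr): best is UAU at 42.9.
Codon 5 (Glu): best is GAG at 40.3.
Codon 6 (Phe): best is UUU at 32.4.

UCA ACC GUA UAU GAG UUU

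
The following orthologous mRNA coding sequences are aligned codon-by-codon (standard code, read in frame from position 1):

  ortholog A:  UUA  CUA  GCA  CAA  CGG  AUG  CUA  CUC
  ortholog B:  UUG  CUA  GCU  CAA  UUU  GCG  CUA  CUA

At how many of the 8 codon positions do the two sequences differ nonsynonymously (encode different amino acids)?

2

Codon 1: UUA Leu / UUG Leu — synonymous.
Codon 2: CUA Leu / CUA Leu — identical.
Codon 3: GCA Ala / GCU Ala — synonymous.
Codon 4: CAA Gln / CAA Gln — identical.
Codon 5: CGG Arg / UUU Phe — nonsynonymous.
Codon 6: AUG Met / GCG Ala — nonsynonymous.
Codon 7: CUA Leu / CUA Leu — identical.
Codon 8: CUC Leu / CUA Leu — synonymous.
Nonsynonymous differences: 2.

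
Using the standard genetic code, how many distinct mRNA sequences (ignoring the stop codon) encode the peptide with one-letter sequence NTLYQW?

192

Asn: 2 codons.
Thr: 4 codons.
Leu: 6 codons.
Tyr: 2 codons.
Gln: 2 codons.
Trp: 1 codon.
2 × 4 × 6 × 2 × 2 × 1 = 192.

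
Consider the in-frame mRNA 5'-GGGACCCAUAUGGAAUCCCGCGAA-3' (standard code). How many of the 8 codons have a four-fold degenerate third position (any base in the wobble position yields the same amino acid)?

Codon 1 GGG (Gly): third position 4-fold.
Codon 2 ACC (Thr): third position 4-fold.
Codon 3 CAU (His): third position 2-fold.
Codon 4 AUG (Met): third position 1-fold.
Codon 5 GAA (Glu): third position 2-fold.
Codon 6 UCC (Ser): third position 4-fold.
Codon 7 CGC (Arg): third position 4-fold.
Codon 8 GAA (Glu): third position 2-fold.
Four-fold degenerate third positions: 4.

4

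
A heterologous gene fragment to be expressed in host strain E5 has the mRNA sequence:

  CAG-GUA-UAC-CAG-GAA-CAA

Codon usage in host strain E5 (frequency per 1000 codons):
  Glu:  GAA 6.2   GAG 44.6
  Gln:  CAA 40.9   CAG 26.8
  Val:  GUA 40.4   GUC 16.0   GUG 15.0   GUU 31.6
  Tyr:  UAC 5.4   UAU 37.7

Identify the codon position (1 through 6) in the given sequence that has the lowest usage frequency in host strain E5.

3

Codon 1 CAG (Gln): 26.8 per 1000.
Codon 2 GUA (Val): 40.4 per 1000.
Codon 3 UAC (Tyr): 5.4 per 1000.
Codon 4 CAG (Gln): 26.8 per 1000.
Codon 5 GAA (Glu): 6.2 per 1000.
Codon 6 CAA (Gln): 40.9 per 1000.
Lowest frequency is 5.4 at codon 3.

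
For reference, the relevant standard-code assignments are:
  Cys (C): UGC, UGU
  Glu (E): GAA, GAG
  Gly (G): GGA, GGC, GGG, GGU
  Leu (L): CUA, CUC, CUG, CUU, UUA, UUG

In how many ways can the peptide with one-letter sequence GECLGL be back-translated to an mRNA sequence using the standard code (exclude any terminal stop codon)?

2304

Gly: 4 codons.
Glu: 2 codons.
Cys: 2 codons.
Leu: 6 codons.
Gly: 4 codons.
Leu: 6 codons.
4 × 2 × 2 × 6 × 4 × 6 = 2304.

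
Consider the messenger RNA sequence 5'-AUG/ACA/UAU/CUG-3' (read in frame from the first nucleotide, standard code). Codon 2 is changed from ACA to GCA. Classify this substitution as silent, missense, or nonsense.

missense

Position 4 falls in codon 2: ACA → Thr.
After the substitution the codon is GCA → Ala.
Thr ≠ Ala, so this is a missense mutation.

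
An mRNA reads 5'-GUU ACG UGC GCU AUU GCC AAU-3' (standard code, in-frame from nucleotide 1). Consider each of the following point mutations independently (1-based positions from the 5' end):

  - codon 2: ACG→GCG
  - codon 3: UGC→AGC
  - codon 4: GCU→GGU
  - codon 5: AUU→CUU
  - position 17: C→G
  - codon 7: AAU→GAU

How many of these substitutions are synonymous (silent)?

Codon 2: ACG (Thr) → GCG (Ala) — missense.
Codon 3: UGC (Cys) → AGC (Ser) — missense.
Codon 4: GCU (Ala) → GGU (Gly) — missense.
Codon 5: AUU (Ile) → CUU (Leu) — missense.
Codon 6: GCC (Ala) → GGC (Gly) — missense.
Codon 7: AAU (Asn) → GAU (Asp) — missense.
Synonymous: 0 of 6.

0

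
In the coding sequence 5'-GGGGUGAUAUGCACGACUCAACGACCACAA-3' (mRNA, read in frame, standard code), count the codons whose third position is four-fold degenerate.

6

Codon 1 GGG (Gly): third position 4-fold.
Codon 2 GUG (Val): third position 4-fold.
Codon 3 AUA (Ile): third position 3-fold.
Codon 4 UGC (Cys): third position 2-fold.
Codon 5 ACG (Thr): third position 4-fold.
Codon 6 ACU (Thr): third position 4-fold.
Codon 7 CAA (Gln): third position 2-fold.
Codon 8 CGA (Arg): third position 4-fold.
Codon 9 CCA (Pro): third position 4-fold.
Codon 10 CAA (Gln): third position 2-fold.
Four-fold degenerate third positions: 6.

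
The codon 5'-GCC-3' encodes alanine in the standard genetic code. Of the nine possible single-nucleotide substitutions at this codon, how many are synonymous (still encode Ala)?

3

Position 1: none → 0 synonymous.
Position 2: none → 0 synonymous.
Position 3: GCU, GCA, GCG → 3 synonymous.
Total: 0 + 0 + 3 = 3.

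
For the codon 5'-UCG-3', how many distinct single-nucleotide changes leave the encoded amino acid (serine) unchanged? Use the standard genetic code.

3

Position 1: none → 0 synonymous.
Position 2: none → 0 synonymous.
Position 3: UCU, UCC, UCA → 3 synonymous.
Total: 0 + 0 + 3 = 3.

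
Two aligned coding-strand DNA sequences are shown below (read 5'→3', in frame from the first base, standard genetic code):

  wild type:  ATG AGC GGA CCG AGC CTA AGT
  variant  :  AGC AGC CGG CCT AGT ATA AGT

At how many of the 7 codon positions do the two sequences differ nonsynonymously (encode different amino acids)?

3

Codon 1: ATG Met / AGC Ser — nonsynonymous.
Codon 2: AGC Ser / AGC Ser — identical.
Codon 3: GGA Gly / CGG Arg — nonsynonymous.
Codon 4: CCG Pro / CCT Pro — synonymous.
Codon 5: AGC Ser / AGT Ser — synonymous.
Codon 6: CTA Leu / ATA Ile — nonsynonymous.
Codon 7: AGT Ser / AGT Ser — identical.
Nonsynonymous differences: 3.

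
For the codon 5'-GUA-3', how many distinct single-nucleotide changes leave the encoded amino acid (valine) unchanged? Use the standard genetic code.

3

Position 1: none → 0 synonymous.
Position 2: none → 0 synonymous.
Position 3: GUU, GUC, GUG → 3 synonymous.
Total: 0 + 0 + 3 = 3.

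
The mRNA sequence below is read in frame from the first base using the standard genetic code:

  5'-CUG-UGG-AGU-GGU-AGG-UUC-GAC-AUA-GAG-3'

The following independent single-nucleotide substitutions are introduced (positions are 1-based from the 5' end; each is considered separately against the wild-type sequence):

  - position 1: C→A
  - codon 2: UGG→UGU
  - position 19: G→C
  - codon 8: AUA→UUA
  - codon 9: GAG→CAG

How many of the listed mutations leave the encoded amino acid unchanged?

Codon 1: CUG (Leu) → AUG (Met) — missense.
Codon 2: UGG (Trp) → UGU (Cys) — missense.
Codon 7: GAC (Asp) → CAC (His) — missense.
Codon 8: AUA (Ile) → UUA (Leu) — missense.
Codon 9: GAG (Glu) → CAG (Gln) — missense.
Synonymous: 0 of 5.

0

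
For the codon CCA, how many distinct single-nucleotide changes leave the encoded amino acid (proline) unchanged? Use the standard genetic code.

3

Position 1: none → 0 synonymous.
Position 2: none → 0 synonymous.
Position 3: CCT, CCC, CCG → 3 synonymous.
Total: 0 + 0 + 3 = 3.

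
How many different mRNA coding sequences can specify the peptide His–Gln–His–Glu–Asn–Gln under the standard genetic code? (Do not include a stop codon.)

64

His: 2 codons.
Gln: 2 codons.
His: 2 codons.
Glu: 2 codons.
Asn: 2 codons.
Gln: 2 codons.
2 × 2 × 2 × 2 × 2 × 2 = 64.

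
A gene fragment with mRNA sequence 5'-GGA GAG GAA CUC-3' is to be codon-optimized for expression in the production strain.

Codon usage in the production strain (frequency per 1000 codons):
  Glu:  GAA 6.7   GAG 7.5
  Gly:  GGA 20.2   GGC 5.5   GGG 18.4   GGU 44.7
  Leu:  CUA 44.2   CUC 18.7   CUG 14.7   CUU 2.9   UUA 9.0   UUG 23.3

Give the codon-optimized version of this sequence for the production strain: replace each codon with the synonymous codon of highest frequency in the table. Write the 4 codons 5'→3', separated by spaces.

GGU GAG GAG CUA

Codon 1 (Gly): best is GGU at 44.7.
Codon 2 (Glu): best is GAG at 7.5.
Codon 3 (Glu): best is GAG at 7.5.
Codon 4 (Leu): best is CUA at 44.2.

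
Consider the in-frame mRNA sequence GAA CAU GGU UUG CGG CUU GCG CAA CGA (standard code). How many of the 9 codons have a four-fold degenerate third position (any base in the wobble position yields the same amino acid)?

Codon 1 GAA (Glu): third position 2-fold.
Codon 2 CAU (His): third position 2-fold.
Codon 3 GGU (Gly): third position 4-fold.
Codon 4 UUG (Leu): third position 2-fold.
Codon 5 CGG (Arg): third position 4-fold.
Codon 6 CUU (Leu): third position 4-fold.
Codon 7 GCG (Ala): third position 4-fold.
Codon 8 CAA (Gln): third position 2-fold.
Codon 9 CGA (Arg): third position 4-fold.
Four-fold degenerate third positions: 5.

5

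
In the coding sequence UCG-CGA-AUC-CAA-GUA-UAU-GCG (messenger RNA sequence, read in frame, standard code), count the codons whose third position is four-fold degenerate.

4

Codon 1 UCG (Ser): third position 4-fold.
Codon 2 CGA (Arg): third position 4-fold.
Codon 3 AUC (Ile): third position 3-fold.
Codon 4 CAA (Gln): third position 2-fold.
Codon 5 GUA (Val): third position 4-fold.
Codon 6 UAU (Tyr): third position 2-fold.
Codon 7 GCG (Ala): third position 4-fold.
Four-fold degenerate third positions: 4.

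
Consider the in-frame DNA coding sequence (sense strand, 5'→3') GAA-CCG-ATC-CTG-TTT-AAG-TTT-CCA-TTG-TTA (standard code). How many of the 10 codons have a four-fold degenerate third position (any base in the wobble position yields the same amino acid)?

3

Codon 1 GAA (Glu): third position 2-fold.
Codon 2 CCG (Pro): third position 4-fold.
Codon 3 ATC (Ile): third position 3-fold.
Codon 4 CTG (Leu): third position 4-fold.
Codon 5 TTT (Phe): third position 2-fold.
Codon 6 AAG (Lys): third position 2-fold.
Codon 7 TTT (Phe): third position 2-fold.
Codon 8 CCA (Pro): third position 4-fold.
Codon 9 TTG (Leu): third position 2-fold.
Codon 10 TTA (Leu): third position 2-fold.
Four-fold degenerate third positions: 3.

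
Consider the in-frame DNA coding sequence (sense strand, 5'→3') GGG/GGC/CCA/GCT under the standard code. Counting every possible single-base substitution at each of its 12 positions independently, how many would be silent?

Codon 1 (GGG, Gly): 3 synonymous substitutions.
Codon 2 (GGC, Gly): 3 synonymous substitutions.
Codon 3 (CCA, Pro): 3 synonymous substitutions.
Codon 4 (GCT, Ala): 3 synonymous substitutions.
Total: 3 + 3 + 3 + 3 = 12.

12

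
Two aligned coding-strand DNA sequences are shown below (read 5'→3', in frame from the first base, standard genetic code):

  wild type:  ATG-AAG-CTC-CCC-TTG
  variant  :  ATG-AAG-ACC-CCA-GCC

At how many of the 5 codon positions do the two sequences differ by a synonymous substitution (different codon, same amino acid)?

1

Codon 1: ATG Met / ATG Met — identical.
Codon 2: AAG Lys / AAG Lys — identical.
Codon 3: CTC Leu / ACC Thr — nonsynonymous.
Codon 4: CCC Pro / CCA Pro — synonymous.
Codon 5: TTG Leu / GCC Ala — nonsynonymous.
Synonymous differences: 1.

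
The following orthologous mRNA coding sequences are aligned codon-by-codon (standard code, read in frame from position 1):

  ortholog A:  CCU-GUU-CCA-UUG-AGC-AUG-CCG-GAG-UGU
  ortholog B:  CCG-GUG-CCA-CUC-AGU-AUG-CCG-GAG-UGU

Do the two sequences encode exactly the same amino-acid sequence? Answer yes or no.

Codon 1: CCU Pro / CCG Pro — synonymous.
Codon 2: GUU Val / GUG Val — synonymous.
Codon 3: CCA Pro / CCA Pro — identical.
Codon 4: UUG Leu / CUC Leu — synonymous.
Codon 5: AGC Ser / AGU Ser — synonymous.
Codon 6: AUG Met / AUG Met — identical.
Codon 7: CCG Pro / CCG Pro — identical.
Codon 8: GAG Glu / GAG Glu — identical.
Codon 9: UGU Cys / UGU Cys — identical.
Nonsynonymous differences: 0 → same protein.

yes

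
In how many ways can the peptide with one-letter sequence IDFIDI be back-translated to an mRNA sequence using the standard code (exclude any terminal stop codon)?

216

Ile: 3 codons.
Asp: 2 codons.
Phe: 2 codons.
Ile: 3 codons.
Asp: 2 codons.
Ile: 3 codons.
3 × 2 × 2 × 3 × 2 × 3 = 216.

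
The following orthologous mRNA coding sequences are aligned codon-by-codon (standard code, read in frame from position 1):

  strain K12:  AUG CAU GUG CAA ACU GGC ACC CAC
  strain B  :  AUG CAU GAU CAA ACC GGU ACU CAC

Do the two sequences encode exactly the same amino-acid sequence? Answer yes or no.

Codon 1: AUG Met / AUG Met — identical.
Codon 2: CAU His / CAU His — identical.
Codon 3: GUG Val / GAU Asp — nonsynonymous.
Codon 4: CAA Gln / CAA Gln — identical.
Codon 5: ACU Thr / ACC Thr — synonymous.
Codon 6: GGC Gly / GGU Gly — synonymous.
Codon 7: ACC Thr / ACU Thr — synonymous.
Codon 8: CAC His / CAC His — identical.
Nonsynonymous differences: 1 → different protein.

no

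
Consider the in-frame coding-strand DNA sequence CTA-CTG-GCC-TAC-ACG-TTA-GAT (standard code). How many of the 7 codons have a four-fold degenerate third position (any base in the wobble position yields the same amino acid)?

4

Codon 1 CTA (Leu): third position 4-fold.
Codon 2 CTG (Leu): third position 4-fold.
Codon 3 GCC (Ala): third position 4-fold.
Codon 4 TAC (Tyr): third position 2-fold.
Codon 5 ACG (Thr): third position 4-fold.
Codon 6 TTA (Leu): third position 2-fold.
Codon 7 GAT (Asp): third position 2-fold.
Four-fold degenerate third positions: 4.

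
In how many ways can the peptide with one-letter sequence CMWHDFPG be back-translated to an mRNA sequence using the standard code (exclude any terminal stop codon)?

256

Cys: 2 codons.
Met: 1 codon.
Trp: 1 codon.
His: 2 codons.
Asp: 2 codons.
Phe: 2 codons.
Pro: 4 codons.
Gly: 4 codons.
2 × 1 × 1 × 2 × 2 × 2 × 4 × 4 = 256.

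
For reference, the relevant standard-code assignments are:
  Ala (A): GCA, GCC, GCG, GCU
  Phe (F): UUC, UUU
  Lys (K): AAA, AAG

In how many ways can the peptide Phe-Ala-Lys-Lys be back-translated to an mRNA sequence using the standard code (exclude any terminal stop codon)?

32

Phe: 2 codons.
Ala: 4 codons.
Lys: 2 codons.
Lys: 2 codons.
2 × 4 × 2 × 2 = 32.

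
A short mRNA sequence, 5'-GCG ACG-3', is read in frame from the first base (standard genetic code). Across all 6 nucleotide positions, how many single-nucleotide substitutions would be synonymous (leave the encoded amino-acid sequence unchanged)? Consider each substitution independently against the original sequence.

6

Codon 1 (GCG, Ala): 3 synonymous substitutions.
Codon 2 (ACG, Thr): 3 synonymous substitutions.
Total: 3 + 3 = 6.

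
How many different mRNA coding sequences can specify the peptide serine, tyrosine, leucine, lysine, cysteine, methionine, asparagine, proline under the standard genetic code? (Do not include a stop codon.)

Ser: 6 codons.
Tyr: 2 codons.
Leu: 6 codons.
Lys: 2 codons.
Cys: 2 codons.
Met: 1 codon.
Asn: 2 codons.
Pro: 4 codons.
6 × 2 × 6 × 2 × 2 × 1 × 2 × 4 = 2304.

2304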